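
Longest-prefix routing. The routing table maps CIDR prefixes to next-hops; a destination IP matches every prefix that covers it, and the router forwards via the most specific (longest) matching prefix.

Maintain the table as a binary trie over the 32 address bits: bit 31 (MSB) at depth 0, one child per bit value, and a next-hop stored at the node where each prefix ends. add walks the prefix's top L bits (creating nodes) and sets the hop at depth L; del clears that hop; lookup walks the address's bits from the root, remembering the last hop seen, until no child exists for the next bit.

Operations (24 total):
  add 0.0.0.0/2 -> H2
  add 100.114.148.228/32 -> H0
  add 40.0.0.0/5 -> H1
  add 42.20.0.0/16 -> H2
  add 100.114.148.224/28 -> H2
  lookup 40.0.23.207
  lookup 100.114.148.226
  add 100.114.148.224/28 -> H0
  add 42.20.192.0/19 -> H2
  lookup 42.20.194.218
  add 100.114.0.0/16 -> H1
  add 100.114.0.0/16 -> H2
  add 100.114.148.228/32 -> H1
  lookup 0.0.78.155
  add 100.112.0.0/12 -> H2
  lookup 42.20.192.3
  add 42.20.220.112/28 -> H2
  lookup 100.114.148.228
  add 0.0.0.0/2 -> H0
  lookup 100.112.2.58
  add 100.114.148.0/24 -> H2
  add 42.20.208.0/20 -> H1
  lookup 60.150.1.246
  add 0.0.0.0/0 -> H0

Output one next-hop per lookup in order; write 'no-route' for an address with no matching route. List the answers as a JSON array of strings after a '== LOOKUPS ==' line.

Process each operation:
  add 0.0.0.0/2 -> H2 at depth 2
  add 100.114.148.228/32 -> H0 at depth 32
  add 40.0.0.0/5 -> H1 at depth 5
  add 42.20.0.0/16 -> H2 at depth 16
  add 100.114.148.224/28 -> H2 at depth 28
  lookup 40.0.23.207: bits 001010 walk d0:-→d1:-→d2:H2→d3:-→d4:-→d5:H1→d6:- -> H1
  lookup 100.114.148.226: bits 01100100011100101001010011100 walk d0:-→d1:-→d2:-→d3:-→d4:-→d5:-→d6:-→d7:-→d8:-→d9:-→d10:-→d11:-→d12:-→d13:-→d14:-→d15:-→d16:-→d17:-→d18:-→d19:-→d20:-→d21:-→d22:-→d23:-→d24:-→d25:-→d26:-→d27:-→d28:H2→d29:- -> H2
  add 100.114.148.224/28 -> H0 at depth 28
  add 42.20.192.0/19 -> H2 at depth 19
  lookup 42.20.194.218: bits 0010101000010100110 walk d0:-→d1:-→d2:H2→d3:-→d4:-→d5:H1→d6:-→d7:-→d8:-→d9:-→d10:-→d11:-→d12:-→d13:-→d14:-→d15:-→d16:H2→d17:-→d18:-→d19:H2 -> H2
  add 100.114.0.0/16 -> H1 at depth 16
  add 100.114.0.0/16 -> H2 at depth 16
  add 100.114.148.228/32 -> H1 at depth 32
  lookup 0.0.78.155: bits 00 walk d0:-→d1:-→d2:H2 -> H2
  add 100.112.0.0/12 -> H2 at depth 12
  lookup 42.20.192.3: bits 0010101000010100110 walk d0:-→d1:-→d2:H2→d3:-→d4:-→d5:H1→d6:-→d7:-→d8:-→d9:-→d10:-→d11:-→d12:-→d13:-→d14:-→d15:-→d16:H2→d17:-→d18:-→d19:H2 -> H2
  add 42.20.220.112/28 -> H2 at depth 28
  lookup 100.114.148.228: bits 01100100011100101001010011100100 walk d0:-→d1:-→d2:-→d3:-→d4:-→d5:-→d6:-→d7:-→d8:-→d9:-→d10:-→d11:-→d12:H2→d13:-→d14:-→d15:-→d16:H2→d17:-→d18:-→d19:-→d20:-→d21:-→d22:-→d23:-→d24:-→d25:-→d26:-→d27:-→d28:H0→d29:-→d30:-→d31:-→d32:H1 -> H1
  add 0.0.0.0/2 -> H0 at depth 2
  lookup 100.112.2.58: bits 01100100011100 walk d0:-→d1:-→d2:-→d3:-→d4:-→d5:-→d6:-→d7:-→d8:-→d9:-→d10:-→d11:-→d12:H2→d13:-→d14:- -> H2
  add 100.114.148.0/24 -> H2 at depth 24
  add 42.20.208.0/20 -> H1 at depth 20
  lookup 60.150.1.246: bits 001 walk d0:-→d1:-→d2:H0→d3:- -> H0
  add 0.0.0.0/0 -> H0 at depth 0

== LOOKUPS ==
["H1","H2","H2","H2","H2","H1","H2","H0"]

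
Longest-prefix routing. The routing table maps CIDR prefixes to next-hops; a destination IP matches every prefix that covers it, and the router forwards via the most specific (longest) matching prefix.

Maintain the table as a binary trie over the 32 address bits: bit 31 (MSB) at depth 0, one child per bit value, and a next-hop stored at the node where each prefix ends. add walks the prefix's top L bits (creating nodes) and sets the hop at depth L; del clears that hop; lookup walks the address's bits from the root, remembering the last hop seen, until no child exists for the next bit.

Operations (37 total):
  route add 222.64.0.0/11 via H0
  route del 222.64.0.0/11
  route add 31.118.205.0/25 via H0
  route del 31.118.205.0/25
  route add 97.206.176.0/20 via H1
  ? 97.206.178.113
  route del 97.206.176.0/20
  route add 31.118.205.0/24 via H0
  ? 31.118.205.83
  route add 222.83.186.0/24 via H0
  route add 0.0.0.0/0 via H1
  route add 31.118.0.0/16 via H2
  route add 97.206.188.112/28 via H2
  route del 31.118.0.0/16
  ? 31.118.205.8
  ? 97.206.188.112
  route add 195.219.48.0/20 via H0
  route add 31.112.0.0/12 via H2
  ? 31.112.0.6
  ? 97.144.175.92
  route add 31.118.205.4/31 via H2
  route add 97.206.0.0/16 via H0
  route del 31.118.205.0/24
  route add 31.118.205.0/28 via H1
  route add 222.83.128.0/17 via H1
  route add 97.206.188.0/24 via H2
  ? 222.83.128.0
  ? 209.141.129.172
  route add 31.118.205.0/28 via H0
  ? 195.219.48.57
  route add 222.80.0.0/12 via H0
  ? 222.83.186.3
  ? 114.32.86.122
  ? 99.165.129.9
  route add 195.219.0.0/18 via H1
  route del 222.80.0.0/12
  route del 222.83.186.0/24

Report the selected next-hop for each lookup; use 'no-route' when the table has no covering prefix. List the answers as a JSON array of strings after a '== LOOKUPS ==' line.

Process each operation:
  + 222.64.0.0/11 (H0) depth=11
  del 222.64.0.0/11 (clear depth 11)
  + 31.118.205.0/25 (H0) depth=25
  del 31.118.205.0/25 (clear depth 25)
  + 97.206.176.0/20 (H1) depth=20
  ? 97.206.178.113  path d0:-→d1:-→d2:-→d3:-→d4:-→d5:-→d6:-→d7:-→d8:-→d9:-→d10:-→d11:-→d12:-→d13:-→d14:-→d15:-→d16:-→d17:-→d18:-→d19:-→d20:H1  best=H1
  del 97.206.176.0/20 (clear depth 20)
  + 31.118.205.0/24 (H0) depth=24
  ? 31.118.205.83  path d0:-→d1:-→d2:-→d3:-→d4:-→d5:-→d6:-→d7:-→d8:-→d9:-→d10:-→d11:-→d12:-→d13:-→d14:-→d15:-→d16:-→d17:-→d18:-→d19:-→d20:-→d21:-→d22:-→d23:-→d24:H0→d25:-  best=H0
  + 222.83.186.0/24 (H0) depth=24
  + 0.0.0.0/0 (H1) depth=0
  + 31.118.0.0/16 (H2) depth=16
  + 97.206.188.112/28 (H2) depth=28
  del 31.118.0.0/16 (clear depth 16)
  ? 31.118.205.8  path d0:H1→d1:-→d2:-→d3:-→d4:-→d5:-→d6:-→d7:-→d8:-→d9:-→d10:-→d11:-→d12:-→d13:-→d14:-→d15:-→d16:-→d17:-→d18:-→d19:-→d20:-→d21:-→d22:-→d23:-→d24:H0→d25:-  best=H0
  ? 97.206.188.112  path d0:H1→d1:-→d2:-→d3:-→d4:-→d5:-→d6:-→d7:-→d8:-→d9:-→d10:-→d11:-→d12:-→d13:-→d14:-→d15:-→d16:-→d17:-→d18:-→d19:-→d20:-→d21:-→d22:-→d23:-→d24:-→d25:-→d26:-→d27:-→d28:H2  best=H2
  + 195.219.48.0/20 (H0) depth=20
  + 31.112.0.0/12 (H2) depth=12
  ? 31.112.0.6  path d0:H1→d1:-→d2:-→d3:-→d4:-→d5:-→d6:-→d7:-→d8:-→d9:-→d10:-→d11:-→d12:H2→d13:-  best=H2
  ? 97.144.175.92  path d0:H1→d1:-→d2:-→d3:-→d4:-→d5:-→d6:-→d7:-→d8:-→d9:-  best=H1
  + 31.118.205.4/31 (H2) depth=31
  + 97.206.0.0/16 (H0) depth=16
  del 31.118.205.0/24 (clear depth 24)
  + 31.118.205.0/28 (H1) depth=28
  + 222.83.128.0/17 (H1) depth=17
  + 97.206.188.0/24 (H2) depth=24
  ? 222.83.128.0  path d0:H1→d1:-→d2:-→d3:-→d4:-→d5:-→d6:-→d7:-→d8:-→d9:-→d10:-→d11:-→d12:-→d13:-→d14:-→d15:-→d16:-→d17:H1→d18:-  best=H1
  ? 209.141.129.172  path d0:H1→d1:-→d2:-→d3:-→d4:-  best=H1
  + 31.118.205.0/28 (H0) depth=28
  ? 195.219.48.57  path d0:H1→d1:-→d2:-→d3:-→d4:-→d5:-→d6:-→d7:-→d8:-→d9:-→d10:-→d11:-→d12:-→d13:-→d14:-→d15:-→d16:-→d17:-→d18:-→d19:-→d20:H0  best=H0
  + 222.80.0.0/12 (H0) depth=12
  ? 222.83.186.3  path d0:H1→d1:-→d2:-→d3:-→d4:-→d5:-→d6:-→d7:-→d8:-→d9:-→d10:-→d11:-→d12:H0→d13:-→d14:-→d15:-→d16:-→d17:H1→d18:-→d19:-→d20:-→d21:-→d22:-→d23:-→d24:H0  best=H0
  ? 114.32.86.122  path d0:H1→d1:-→d2:-→d3:-  best=H1
  ? 99.165.129.9  path d0:H1→d1:-→d2:-→d3:-→d4:-→d5:-→d6:-  best=H1
  + 195.219.0.0/18 (H1) depth=18
  del 222.80.0.0/12 (clear depth 12)
  del 222.83.186.0/24 (clear depth 24)

== LOOKUPS ==
["H1","H0","H0","H2","H2","H1","H1","H1","H0","H0","H1","H1"]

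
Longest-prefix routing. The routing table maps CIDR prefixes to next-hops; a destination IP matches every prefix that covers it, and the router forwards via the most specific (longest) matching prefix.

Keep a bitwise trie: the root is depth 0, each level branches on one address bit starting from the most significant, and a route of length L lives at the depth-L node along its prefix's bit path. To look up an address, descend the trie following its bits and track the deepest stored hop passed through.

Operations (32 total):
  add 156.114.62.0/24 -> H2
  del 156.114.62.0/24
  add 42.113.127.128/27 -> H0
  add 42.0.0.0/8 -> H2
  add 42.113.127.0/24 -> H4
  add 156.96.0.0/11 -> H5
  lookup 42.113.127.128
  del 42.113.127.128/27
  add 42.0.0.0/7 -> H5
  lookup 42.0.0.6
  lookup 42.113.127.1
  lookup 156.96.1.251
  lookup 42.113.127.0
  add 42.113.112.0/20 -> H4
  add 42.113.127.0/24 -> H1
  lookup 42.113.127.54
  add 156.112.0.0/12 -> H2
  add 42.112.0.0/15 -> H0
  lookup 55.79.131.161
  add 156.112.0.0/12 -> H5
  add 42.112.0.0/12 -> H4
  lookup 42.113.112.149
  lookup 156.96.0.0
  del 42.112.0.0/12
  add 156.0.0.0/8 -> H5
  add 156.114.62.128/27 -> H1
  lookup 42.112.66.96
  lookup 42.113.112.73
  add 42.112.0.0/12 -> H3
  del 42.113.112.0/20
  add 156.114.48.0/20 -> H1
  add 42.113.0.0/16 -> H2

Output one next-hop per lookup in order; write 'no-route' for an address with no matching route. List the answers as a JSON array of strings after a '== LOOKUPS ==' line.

Trace:
  add 156.114.62.0/24 -> H2 at depth 24
  del 156.114.62.0/24 (clear depth 24)
  add 42.113.127.128/27 -> H0 at depth 27
  add 42.0.0.0/8 -> H2 at depth 8
  add 42.113.127.0/24 -> H4 at depth 24
  add 156.96.0.0/11 -> H5 at depth 11
  ? 42.113.127.128  path d0:-→d1:-→d2:-→d3:-→d4:-→d5:-→d6:-→d7:-→d8:H2→d9:-→d10:-→d11:-→d12:-→d13:-→d14:-→d15:-→d16:-→d17:-→d18:-→d19:-→d20:-→d21:-→d22:-→d23:-→d24:H4→d25:-→d26:-→d27:H0  best=H0
  del 42.113.127.128/27 (clear depth 27)
  add 42.0.0.0/7 -> H5 at depth 7
  ? 42.0.0.6  path d0:-→d1:-→d2:-→d3:-→d4:-→d5:-→d6:-→d7:H5→d8:H2→d9:-  best=H2
  ? 42.113.127.1  path d0:-→d1:-→d2:-→d3:-→d4:-→d5:-→d6:-→d7:H5→d8:H2→d9:-→d10:-→d11:-→d12:-→d13:-→d14:-→d15:-→d16:-→d17:-→d18:-→d19:-→d20:-→d21:-→d22:-→d23:-→d24:H4  best=H4
  ? 156.96.1.251  path d0:-→d1:-→d2:-→d3:-→d4:-→d5:-→d6:-→d7:-→d8:-→d9:-→d10:-→d11:H5  best=H5
  ? 42.113.127.0  path d0:-→d1:-→d2:-→d3:-→d4:-→d5:-→d6:-→d7:H5→d8:H2→d9:-→d10:-→d11:-→d12:-→d13:-→d14:-→d15:-→d16:-→d17:-→d18:-→d19:-→d20:-→d21:-→d22:-→d23:-→d24:H4  best=H4
  add 42.113.112.0/20 -> H4 at depth 20
  add 42.113.127.0/24 -> H1 at depth 24
  ? 42.113.127.54  path d0:-→d1:-→d2:-→d3:-→d4:-→d5:-→d6:-→d7:H5→d8:H2→d9:-→d10:-→d11:-→d12:-→d13:-→d14:-→d15:-→d16:-→d17:-→d18:-→d19:-→d20:H4→d21:-→d22:-→d23:-→d24:H1  best=H1
  add 156.112.0.0/12 -> H2 at depth 12
  add 42.112.0.0/15 -> H0 at depth 15
  ? 55.79.131.161  path d0:-→d1:-→d2:-→d3:-  best=no-route
  add 156.112.0.0/12 -> H5 at depth 12
  add 42.112.0.0/12 -> H4 at depth 12
  ? 42.113.112.149  path d0:-→d1:-→d2:-→d3:-→d4:-→d5:-→d6:-→d7:H5→d8:H2→d9:-→d10:-→d11:-→d12:H4→d13:-→d14:-→d15:H0→d16:-→d17:-→d18:-→d19:-→d20:H4  best=H4
  ? 156.96.0.0  path d0:-→d1:-→d2:-→d3:-→d4:-→d5:-→d6:-→d7:-→d8:-→d9:-→d10:-→d11:H5  best=H5
  del 42.112.0.0/12 (clear depth 12)
  add 156.0.0.0/8 -> H5 at depth 8
  add 156.114.62.128/27 -> H1 at depth 27
  ? 42.112.66.96  path d0:-→d1:-→d2:-→d3:-→d4:-→d5:-→d6:-→d7:H5→d8:H2→d9:-→d10:-→d11:-→d12:-→d13:-→d14:-→d15:H0  best=H0
  ? 42.113.112.73  path d0:-→d1:-→d2:-→d3:-→d4:-→d5:-→d6:-→d7:H5→d8:H2→d9:-→d10:-→d11:-→d12:-→d13:-→d14:-→d15:H0→d16:-→d17:-→d18:-→d19:-→d20:H4  best=H4
  add 42.112.0.0/12 -> H3 at depth 12
  del 42.113.112.0/20 (clear depth 20)
  add 156.114.48.0/20 -> H1 at depth 20
  add 42.113.0.0/16 -> H2 at depth 16

== LOOKUPS ==
["H0","H2","H4","H5","H4","H1","no-route","H4","H5","H0","H4"]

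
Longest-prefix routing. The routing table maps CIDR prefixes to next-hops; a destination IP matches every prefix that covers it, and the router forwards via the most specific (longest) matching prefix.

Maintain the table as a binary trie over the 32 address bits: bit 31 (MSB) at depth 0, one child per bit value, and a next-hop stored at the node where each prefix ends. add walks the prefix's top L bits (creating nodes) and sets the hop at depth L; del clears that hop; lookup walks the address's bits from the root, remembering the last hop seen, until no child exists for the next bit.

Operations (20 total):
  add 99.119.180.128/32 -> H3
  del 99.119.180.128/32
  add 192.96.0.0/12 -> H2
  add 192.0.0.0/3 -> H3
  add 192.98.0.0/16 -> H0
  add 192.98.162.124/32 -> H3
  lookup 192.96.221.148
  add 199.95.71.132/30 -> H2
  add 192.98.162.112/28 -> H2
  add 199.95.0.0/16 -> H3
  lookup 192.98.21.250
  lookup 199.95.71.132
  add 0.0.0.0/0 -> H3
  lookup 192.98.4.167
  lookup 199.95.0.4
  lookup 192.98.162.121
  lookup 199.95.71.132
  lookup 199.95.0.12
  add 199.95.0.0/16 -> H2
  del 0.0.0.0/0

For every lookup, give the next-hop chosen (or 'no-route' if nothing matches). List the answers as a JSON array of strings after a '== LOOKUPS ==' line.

Process each operation:
  + 99.119.180.128/32 (H3) depth=32
  del 99.119.180.128/32 (clear depth 32)
  + 192.96.0.0/12 (H2) depth=12
  + 192.0.0.0/3 (H3) depth=3
  + 192.98.0.0/16 (H0) depth=16
  + 192.98.162.124/32 (H3) depth=32
  Q 192.96.221.148: descend 11000000011000 ; hops seen [H3,H2] ; pick H2
  + 199.95.71.132/30 (H2) depth=30
  + 192.98.162.112/28 (H2) depth=28
  + 199.95.0.0/16 (H3) depth=16
  Q 192.98.21.250: descend 1100000001100010 ; hops seen [H3,H2,H0] ; pick H0
  Q 199.95.71.132: descend 110001110101111101000111100001 ; hops seen [H3,H3,H2] ; pick H2
  + 0.0.0.0/0 (H3) depth=0
  Q 192.98.4.167: descend 1100000001100010 ; hops seen [H3,H3,H2,H0] ; pick H0
  Q 199.95.0.4: descend 11000111010111110 ; hops seen [H3,H3,H3] ; pick H3
  Q 192.98.162.121: descend 11000000011000101010001001111 ; hops seen [H3,H3,H2,H0,H2] ; pick H2
  Q 199.95.71.132: descend 110001110101111101000111100001 ; hops seen [H3,H3,H3,H2] ; pick H2
  Q 199.95.0.12: descend 11000111010111110 ; hops seen [H3,H3,H3] ; pick H3
  + 199.95.0.0/16 (H2) depth=16
  del 0.0.0.0/0 (clear depth 0)

== LOOKUPS ==
["H2","H0","H2","H0","H3","H2","H2","H3"]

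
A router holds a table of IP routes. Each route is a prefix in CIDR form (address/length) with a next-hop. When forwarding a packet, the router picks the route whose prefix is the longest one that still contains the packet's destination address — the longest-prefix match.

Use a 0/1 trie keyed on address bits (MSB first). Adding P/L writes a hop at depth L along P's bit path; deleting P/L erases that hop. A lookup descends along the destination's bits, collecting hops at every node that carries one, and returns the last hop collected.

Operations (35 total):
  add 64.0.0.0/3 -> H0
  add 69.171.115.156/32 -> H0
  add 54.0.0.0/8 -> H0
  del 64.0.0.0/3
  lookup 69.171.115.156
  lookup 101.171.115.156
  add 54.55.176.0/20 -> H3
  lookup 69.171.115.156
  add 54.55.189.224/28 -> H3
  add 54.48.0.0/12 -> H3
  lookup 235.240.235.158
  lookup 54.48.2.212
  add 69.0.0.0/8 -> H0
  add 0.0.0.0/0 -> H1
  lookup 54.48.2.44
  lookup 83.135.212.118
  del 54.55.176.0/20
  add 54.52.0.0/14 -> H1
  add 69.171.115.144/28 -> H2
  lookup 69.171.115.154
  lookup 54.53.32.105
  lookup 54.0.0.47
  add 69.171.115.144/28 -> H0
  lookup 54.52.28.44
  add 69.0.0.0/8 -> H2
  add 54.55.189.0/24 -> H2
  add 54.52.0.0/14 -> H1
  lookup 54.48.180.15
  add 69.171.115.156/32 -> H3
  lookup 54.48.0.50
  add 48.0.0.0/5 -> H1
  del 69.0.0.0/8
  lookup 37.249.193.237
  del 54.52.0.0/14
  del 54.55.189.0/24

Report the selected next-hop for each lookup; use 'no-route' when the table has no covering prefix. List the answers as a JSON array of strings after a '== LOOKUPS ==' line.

Trace:
  add 64.0.0.0/3 -> H0 at depth 3
  add 69.171.115.156/32 -> H0 at depth 32
  add 54.0.0.0/8 -> H0 at depth 8
  - 64.0.0.0/3 clear@3
  ? 69.171.115.156  path d0:-→d1:-→d2:-→d3:-→d4:-→d5:-→d6:-→d7:-→d8:-→d9:-→d10:-→d11:-→d12:-→d13:-→d14:-→d15:-→d16:-→d17:-→d18:-→d19:-→d20:-→d21:-→d22:-→d23:-→d24:-→d25:-→d26:-→d27:-→d28:-→d29:-→d30:-→d31:-→d32:H0  best=H0
  ? 101.171.115.156  path d0:-→d1:-→d2:-  best=no-route
  add 54.55.176.0/20 -> H3 at depth 20
  ? 69.171.115.156  path d0:-→d1:-→d2:-→d3:-→d4:-→d5:-→d6:-→d7:-→d8:-→d9:-→d10:-→d11:-→d12:-→d13:-→d14:-→d15:-→d16:-→d17:-→d18:-→d19:-→d20:-→d21:-→d22:-→d23:-→d24:-→d25:-→d26:-→d27:-→d28:-→d29:-→d30:-→d31:-→d32:H0  best=H0
  add 54.55.189.224/28 -> H3 at depth 28
  add 54.48.0.0/12 -> H3 at depth 12
  ? 235.240.235.158  path d0:-  best=no-route
  ? 54.48.2.212  path d0:-→d1:-→d2:-→d3:-→d4:-→d5:-→d6:-→d7:-→d8:H0→d9:-→d10:-→d11:-→d12:H3→d13:-  best=H3
  add 69.0.0.0/8 -> H0 at depth 8
  add 0.0.0.0/0 -> H1 at depth 0
  ? 54.48.2.44  path d0:H1→d1:-→d2:-→d3:-→d4:-→d5:-→d6:-→d7:-→d8:H0→d9:-→d10:-→d11:-→d12:H3→d13:-  best=H3
  ? 83.135.212.118  path d0:H1→d1:-→d2:-→d3:-  best=H1
  - 54.55.176.0/20 clear@20
  add 54.52.0.0/14 -> H1 at depth 14
  add 69.171.115.144/28 -> H2 at depth 28
  ? 69.171.115.154  path d0:H1→d1:-→d2:-→d3:-→d4:-→d5:-→d6:-→d7:-→d8:H0→d9:-→d10:-→d11:-→d12:-→d13:-→d14:-→d15:-→d16:-→d17:-→d18:-→d19:-→d20:-→d21:-→d22:-→d23:-→d24:-→d25:-→d26:-→d27:-→d28:H2→d29:-  best=H2
  ? 54.53.32.105  path d0:H1→d1:-→d2:-→d3:-→d4:-→d5:-→d6:-→d7:-→d8:H0→d9:-→d10:-→d11:-→d12:H3→d13:-→d14:H1  best=H1
  ? 54.0.0.47  path d0:H1→d1:-→d2:-→d3:-→d4:-→d5:-→d6:-→d7:-→d8:H0→d9:-→d10:-  best=H0
  add 69.171.115.144/28 -> H0 at depth 28
  ? 54.52.28.44  path d0:H1→d1:-→d2:-→d3:-→d4:-→d5:-→d6:-→d7:-→d8:H0→d9:-→d10:-→d11:-→d12:H3→d13:-→d14:H1  best=H1
  add 69.0.0.0/8 -> H2 at depth 8
  add 54.55.189.0/24 -> H2 at depth 24
  add 54.52.0.0/14 -> H1 at depth 14
  ? 54.48.180.15  path d0:H1→d1:-→d2:-→d3:-→d4:-→d5:-→d6:-→d7:-→d8:H0→d9:-→d10:-→d11:-→d12:H3→d13:-  best=H3
  add 69.171.115.156/32 -> H3 at depth 32
  ? 54.48.0.50  path d0:H1→d1:-→d2:-→d3:-→d4:-→d5:-→d6:-→d7:-→d8:H0→d9:-→d10:-→d11:-→d12:H3→d13:-  best=H3
  add 48.0.0.0/5 -> H1 at depth 5
  - 69.0.0.0/8 clear@8
  ? 37.249.193.237  path d0:H1→d1:-→d2:-→d3:-  best=H1
  - 54.52.0.0/14 clear@14
  - 54.55.189.0/24 clear@24

== LOOKUPS ==
["H0","no-route","H0","no-route","H3","H3","H1","H2","H1","H0","H1","H3","H3","H1"]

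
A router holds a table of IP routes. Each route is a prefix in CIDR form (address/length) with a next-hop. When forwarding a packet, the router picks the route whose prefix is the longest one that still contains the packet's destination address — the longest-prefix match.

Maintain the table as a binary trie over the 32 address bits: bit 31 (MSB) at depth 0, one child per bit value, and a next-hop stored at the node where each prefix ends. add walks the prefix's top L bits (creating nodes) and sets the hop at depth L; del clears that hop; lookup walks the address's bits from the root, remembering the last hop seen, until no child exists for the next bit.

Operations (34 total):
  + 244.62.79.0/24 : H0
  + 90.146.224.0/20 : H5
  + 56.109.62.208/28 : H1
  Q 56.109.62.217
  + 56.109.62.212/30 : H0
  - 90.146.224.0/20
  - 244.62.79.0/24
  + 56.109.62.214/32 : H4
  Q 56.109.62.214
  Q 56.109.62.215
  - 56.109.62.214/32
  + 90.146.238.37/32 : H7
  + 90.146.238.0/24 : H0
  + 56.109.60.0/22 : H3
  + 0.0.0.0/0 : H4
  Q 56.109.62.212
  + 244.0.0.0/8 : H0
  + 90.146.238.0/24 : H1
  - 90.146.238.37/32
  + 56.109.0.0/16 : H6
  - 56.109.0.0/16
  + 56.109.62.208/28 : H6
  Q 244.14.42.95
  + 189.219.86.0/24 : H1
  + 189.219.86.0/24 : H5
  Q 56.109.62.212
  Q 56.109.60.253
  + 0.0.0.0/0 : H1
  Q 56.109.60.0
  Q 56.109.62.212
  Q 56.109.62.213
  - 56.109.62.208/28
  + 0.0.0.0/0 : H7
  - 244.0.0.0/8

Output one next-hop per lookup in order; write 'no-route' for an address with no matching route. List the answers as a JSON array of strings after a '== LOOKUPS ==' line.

Process each operation:
  + 244.62.79.0/24 (H0) depth=24
  + 90.146.224.0/20 (H5) depth=20
  + 56.109.62.208/28 (H1) depth=28
  lookup 56.109.62.217: bits 0011100001101101001111101101 walk d0:-→d1:-→d2:-→d3:-→d4:-→d5:-→d6:-→d7:-→d8:-→d9:-→d10:-→d11:-→d12:-→d13:-→d14:-→d15:-→d16:-→d17:-→d18:-→d19:-→d20:-→d21:-→d22:-→d23:-→d24:-→d25:-→d26:-→d27:-→d28:H1 -> H1
  + 56.109.62.212/30 (H0) depth=30
  del 90.146.224.0/20 (clear depth 20)
  del 244.62.79.0/24 (clear depth 24)
  + 56.109.62.214/32 (H4) depth=32
  lookup 56.109.62.214: bits 00111000011011010011111011010110 walk d0:-→d1:-→d2:-→d3:-→d4:-→d5:-→d6:-→d7:-→d8:-→d9:-→d10:-→d11:-→d12:-→d13:-→d14:-→d15:-→d16:-→d17:-→d18:-→d19:-→d20:-→d21:-→d22:-→d23:-→d24:-→d25:-→d26:-→d27:-→d28:H1→d29:-→d30:H0→d31:-→d32:H4 -> H4
  lookup 56.109.62.215: bits 0011100001101101001111101101011 walk d0:-→d1:-→d2:-→d3:-→d4:-→d5:-→d6:-→d7:-→d8:-→d9:-→d10:-→d11:-→d12:-→d13:-→d14:-→d15:-→d16:-→d17:-→d18:-→d19:-→d20:-→d21:-→d22:-→d23:-→d24:-→d25:-→d26:-→d27:-→d28:H1→d29:-→d30:H0→d31:- -> H0
  del 56.109.62.214/32 (clear depth 32)
  + 90.146.238.37/32 (H7) depth=32
  + 90.146.238.0/24 (H0) depth=24
  + 56.109.60.0/22 (H3) depth=22
  + 0.0.0.0/0 (H4) depth=0
  lookup 56.109.62.212: bits 001110000110110100111110110101 walk d0:H4→d1:-→d2:-→d3:-→d4:-→d5:-→d6:-→d7:-→d8:-→d9:-→d10:-→d11:-→d12:-→d13:-→d14:-→d15:-→d16:-→d17:-→d18:-→d19:-→d20:-→d21:-→d22:H3→d23:-→d24:-→d25:-→d26:-→d27:-→d28:H1→d29:-→d30:H0 -> H0
  + 244.0.0.0/8 (H0) depth=8
  + 90.146.238.0/24 (H1) depth=24
  del 90.146.238.37/32 (clear depth 32)
  + 56.109.0.0/16 (H6) depth=16
  del 56.109.0.0/16 (clear depth 16)
  + 56.109.62.208/28 (H6) depth=28
  lookup 244.14.42.95: bits 1111010000 walk d0:H4→d1:-→d2:-→d3:-→d4:-→d5:-→d6:-→d7:-→d8:H0→d9:-→d10:- -> H0
  + 189.219.86.0/24 (H1) depth=24
  + 189.219.86.0/24 (H5) depth=24
  lookup 56.109.62.212: bits 001110000110110100111110110101 walk d0:H4→d1:-→d2:-→d3:-→d4:-→d5:-→d6:-→d7:-→d8:-→d9:-→d10:-→d11:-→d12:-→d13:-→d14:-→d15:-→d16:-→d17:-→d18:-→d19:-→d20:-→d21:-→d22:H3→d23:-→d24:-→d25:-→d26:-→d27:-→d28:H6→d29:-→d30:H0 -> H0
  lookup 56.109.60.253: bits 0011100001101101001111 walk d0:H4→d1:-→d2:-→d3:-→d4:-→d5:-→d6:-→d7:-→d8:-→d9:-→d10:-→d11:-→d12:-→d13:-→d14:-→d15:-→d16:-→d17:-→d18:-→d19:-→d20:-→d21:-→d22:H3 -> H3
  + 0.0.0.0/0 (H1) depth=0
  lookup 56.109.60.0: bits 0011100001101101001111 walk d0:H1→d1:-→d2:-→d3:-→d4:-→d5:-→d6:-→d7:-→d8:-→d9:-→d10:-→d11:-→d12:-→d13:-→d14:-→d15:-→d16:-→d17:-→d18:-→d19:-→d20:-→d21:-→d22:H3 -> H3
  lookup 56.109.62.212: bits 001110000110110100111110110101 walk d0:H1→d1:-→d2:-→d3:-→d4:-→d5:-→d6:-→d7:-→d8:-→d9:-→d10:-→d11:-→d12:-→d13:-→d14:-→d15:-→d16:-→d17:-→d18:-→d19:-→d20:-→d21:-→d22:H3→d23:-→d24:-→d25:-→d26:-→d27:-→d28:H6→d29:-→d30:H0 -> H0
  lookup 56.109.62.213: bits 001110000110110100111110110101 walk d0:H1→d1:-→d2:-→d3:-→d4:-→d5:-→d6:-→d7:-→d8:-→d9:-→d10:-→d11:-→d12:-→d13:-→d14:-→d15:-→d16:-→d17:-→d18:-→d19:-→d20:-→d21:-→d22:H3→d23:-→d24:-→d25:-→d26:-→d27:-→d28:H6→d29:-→d30:H0 -> H0
  del 56.109.62.208/28 (clear depth 28)
  + 0.0.0.0/0 (H7) depth=0
  del 244.0.0.0/8 (clear depth 8)

== LOOKUPS ==
["H1","H4","H0","H0","H0","H0","H3","H3","H0","H0"]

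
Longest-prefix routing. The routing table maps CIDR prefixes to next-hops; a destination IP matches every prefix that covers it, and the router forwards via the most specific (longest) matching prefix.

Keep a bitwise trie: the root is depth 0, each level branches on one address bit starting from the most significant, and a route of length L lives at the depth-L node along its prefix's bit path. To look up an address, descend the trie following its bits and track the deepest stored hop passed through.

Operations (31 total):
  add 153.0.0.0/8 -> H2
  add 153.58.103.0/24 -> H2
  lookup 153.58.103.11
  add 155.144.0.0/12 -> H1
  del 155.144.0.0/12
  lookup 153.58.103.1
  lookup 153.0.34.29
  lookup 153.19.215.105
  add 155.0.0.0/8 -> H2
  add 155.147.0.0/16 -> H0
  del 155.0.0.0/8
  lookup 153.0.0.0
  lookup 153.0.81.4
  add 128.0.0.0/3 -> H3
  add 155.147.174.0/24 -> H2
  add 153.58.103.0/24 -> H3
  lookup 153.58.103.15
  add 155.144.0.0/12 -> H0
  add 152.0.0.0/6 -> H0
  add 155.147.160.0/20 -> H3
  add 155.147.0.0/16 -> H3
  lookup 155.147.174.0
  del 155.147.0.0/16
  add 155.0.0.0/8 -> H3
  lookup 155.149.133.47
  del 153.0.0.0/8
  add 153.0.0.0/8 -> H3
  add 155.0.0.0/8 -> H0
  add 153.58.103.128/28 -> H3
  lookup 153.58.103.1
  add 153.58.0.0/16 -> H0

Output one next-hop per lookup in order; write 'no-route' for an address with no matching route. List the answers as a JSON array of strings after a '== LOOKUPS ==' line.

Trace:
  + 153.0.0.0/8 (H2) depth=8
  + 153.58.103.0/24 (H2) depth=24
  lookup 153.58.103.11: bits 100110010011101001100111 walk d0:-→d1:-→d2:-→d3:-→d4:-→d5:-→d6:-→d7:-→d8:H2→d9:-→d10:-→d11:-→d12:-→d13:-→d14:-→d15:-→d16:-→d17:-→d18:-→d19:-→d20:-→d21:-→d22:-→d23:-→d24:H2 -> H2
  + 155.144.0.0/12 (H1) depth=12
  - 155.144.0.0/12 clear@12
  lookup 153.58.103.1: bits 100110010011101001100111 walk d0:-→d1:-→d2:-→d3:-→d4:-→d5:-→d6:-→d7:-→d8:H2→d9:-→d10:-→d11:-→d12:-→d13:-→d14:-→d15:-→d16:-→d17:-→d18:-→d19:-→d20:-→d21:-→d22:-→d23:-→d24:H2 -> H2
  lookup 153.0.34.29: bits 1001100100 walk d0:-→d1:-→d2:-→d3:-→d4:-→d5:-→d6:-→d7:-→d8:H2→d9:-→d10:- -> H2
  lookup 153.19.215.105: bits 1001100100 walk d0:-→d1:-→d2:-→d3:-→d4:-→d5:-→d6:-→d7:-→d8:H2→d9:-→d10:- -> H2
  + 155.0.0.0/8 (H2) depth=8
  + 155.147.0.0/16 (H0) depth=16
  - 155.0.0.0/8 clear@8
  lookup 153.0.0.0: bits 1001100100 walk d0:-→d1:-→d2:-→d3:-→d4:-→d5:-→d6:-→d7:-→d8:H2→d9:-→d10:- -> H2
  lookup 153.0.81.4: bits 1001100100 walk d0:-→d1:-→d2:-→d3:-→d4:-→d5:-→d6:-→d7:-→d8:H2→d9:-→d10:- -> H2
  + 128.0.0.0/3 (H3) depth=3
  + 155.147.174.0/24 (H2) depth=24
  + 153.58.103.0/24 (H3) depth=24
  lookup 153.58.103.15: bits 100110010011101001100111 walk d0:-→d1:-→d2:-→d3:H3→d4:-→d5:-→d6:-→d7:-→d8:H2→d9:-→d10:-→d11:-→d12:-→d13:-→d14:-→d15:-→d16:-→d17:-→d18:-→d19:-→d20:-→d21:-→d22:-→d23:-→d24:H3 -> H3
  + 155.144.0.0/12 (H0) depth=12
  + 152.0.0.0/6 (H0) depth=6
  + 155.147.160.0/20 (H3) depth=20
  + 155.147.0.0/16 (H3) depth=16
  lookup 155.147.174.0: bits 100110111001001110101110 walk d0:-→d1:-→d2:-→d3:H3→d4:-→d5:-→d6:H0→d7:-→d8:-→d9:-→d10:-→d11:-→d12:H0→d13:-→d14:-→d15:-→d16:H3→d17:-→d18:-→d19:-→d20:H3→d21:-→d22:-→d23:-→d24:H2 -> H2
  - 155.147.0.0/16 clear@16
  + 155.0.0.0/8 (H3) depth=8
  lookup 155.149.133.47: bits 1001101110010 walk d0:-→d1:-→d2:-→d3:H3→d4:-→d5:-→d6:H0→d7:-→d8:H3→d9:-→d10:-→d11:-→d12:H0→d13:- -> H0
  - 153.0.0.0/8 clear@8
  + 153.0.0.0/8 (H3) depth=8
  + 155.0.0.0/8 (H0) depth=8
  + 153.58.103.128/28 (H3) depth=28
  lookup 153.58.103.1: bits 100110010011101001100111 walk d0:-→d1:-→d2:-→d3:H3→d4:-→d5:-→d6:H0→d7:-→d8:H3→d9:-→d10:-→d11:-→d12:-→d13:-→d14:-→d15:-→d16:-→d17:-→d18:-→d19:-→d20:-→d21:-→d22:-→d23:-→d24:H3 -> H3
  + 153.58.0.0/16 (H0) depth=16

== LOOKUPS ==
["H2","H2","H2","H2","H2","H2","H3","H2","H0","H3"]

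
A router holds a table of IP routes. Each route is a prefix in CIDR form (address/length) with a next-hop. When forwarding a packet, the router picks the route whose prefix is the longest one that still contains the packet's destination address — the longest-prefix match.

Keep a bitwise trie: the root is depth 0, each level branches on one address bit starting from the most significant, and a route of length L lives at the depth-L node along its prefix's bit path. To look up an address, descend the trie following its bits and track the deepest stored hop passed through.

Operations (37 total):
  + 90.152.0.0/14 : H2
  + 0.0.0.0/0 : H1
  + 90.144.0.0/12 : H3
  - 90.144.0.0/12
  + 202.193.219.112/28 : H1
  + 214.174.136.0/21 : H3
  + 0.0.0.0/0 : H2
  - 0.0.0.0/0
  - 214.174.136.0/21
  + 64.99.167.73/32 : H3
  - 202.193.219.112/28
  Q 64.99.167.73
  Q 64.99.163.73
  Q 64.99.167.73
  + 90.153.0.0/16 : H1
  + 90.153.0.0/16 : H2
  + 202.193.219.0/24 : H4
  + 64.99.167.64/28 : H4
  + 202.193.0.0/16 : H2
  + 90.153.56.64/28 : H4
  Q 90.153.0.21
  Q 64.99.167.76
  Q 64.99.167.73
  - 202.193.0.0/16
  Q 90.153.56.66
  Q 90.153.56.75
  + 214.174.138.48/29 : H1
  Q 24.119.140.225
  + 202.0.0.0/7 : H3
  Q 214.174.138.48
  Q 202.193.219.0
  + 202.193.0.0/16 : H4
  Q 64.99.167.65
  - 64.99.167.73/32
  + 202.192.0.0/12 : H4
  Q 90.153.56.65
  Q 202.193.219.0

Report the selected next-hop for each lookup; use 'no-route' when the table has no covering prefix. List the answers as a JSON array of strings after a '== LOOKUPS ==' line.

Trace:
  add 90.152.0.0/14 -> H2 at depth 14
  add 0.0.0.0/0 -> H1 at depth 0
  add 90.144.0.0/12 -> H3 at depth 12
  del 90.144.0.0/12 (clear depth 12)
  add 202.193.219.112/28 -> H1 at depth 28
  add 214.174.136.0/21 -> H3 at depth 21
  add 0.0.0.0/0 -> H2 at depth 0
  del 0.0.0.0/0 (clear depth 0)
  del 214.174.136.0/21 (clear depth 21)
  add 64.99.167.73/32 -> H3 at depth 32
  del 202.193.219.112/28 (clear depth 28)
  ? 64.99.167.73  path d0:-→d1:-→d2:-→d3:-→d4:-→d5:-→d6:-→d7:-→d8:-→d9:-→d10:-→d11:-→d12:-→d13:-→d14:-→d15:-→d16:-→d17:-→d18:-→d19:-→d20:-→d21:-→d22:-→d23:-→d24:-→d25:-→d26:-→d27:-→d28:-→d29:-→d30:-→d31:-→d32:H3  best=H3
  ? 64.99.163.73  path d0:-→d1:-→d2:-→d3:-→d4:-→d5:-→d6:-→d7:-→d8:-→d9:-→d10:-→d11:-→d12:-→d13:-→d14:-→d15:-→d16:-→d17:-→d18:-→d19:-→d20:-→d21:-  best=no-route
  ? 64.99.167.73  path d0:-→d1:-→d2:-→d3:-→d4:-→d5:-→d6:-→d7:-→d8:-→d9:-→d10:-→d11:-→d12:-→d13:-→d14:-→d15:-→d16:-→d17:-→d18:-→d19:-→d20:-→d21:-→d22:-→d23:-→d24:-→d25:-→d26:-→d27:-→d28:-→d29:-→d30:-→d31:-→d32:H3  best=H3
  add 90.153.0.0/16 -> H1 at depth 16
  add 90.153.0.0/16 -> H2 at depth 16
  add 202.193.219.0/24 -> H4 at depth 24
  add 64.99.167.64/28 -> H4 at depth 28
  add 202.193.0.0/16 -> H2 at depth 16
  add 90.153.56.64/28 -> H4 at depth 28
  ? 90.153.0.21  path d0:-→d1:-→d2:-→d3:-→d4:-→d5:-→d6:-→d7:-→d8:-→d9:-→d10:-→d11:-→d12:-→d13:-→d14:H2→d15:-→d16:H2→d17:-→d18:-  best=H2
  ? 64.99.167.76  path d0:-→d1:-→d2:-→d3:-→d4:-→d5:-→d6:-→d7:-→d8:-→d9:-→d10:-→d11:-→d12:-→d13:-→d14:-→d15:-→d16:-→d17:-→d18:-→d19:-→d20:-→d21:-→d22:-→d23:-→d24:-→d25:-→d26:-→d27:-→d28:H4→d29:-  best=H4
  ? 64.99.167.73  path d0:-→d1:-→d2:-→d3:-→d4:-→d5:-→d6:-→d7:-→d8:-→d9:-→d10:-→d11:-→d12:-→d13:-→d14:-→d15:-→d16:-→d17:-→d18:-→d19:-→d20:-→d21:-→d22:-→d23:-→d24:-→d25:-→d26:-→d27:-→d28:H4→d29:-→d30:-→d31:-→d32:H3  best=H3
  del 202.193.0.0/16 (clear depth 16)
  ? 90.153.56.66  path d0:-→d1:-→d2:-→d3:-→d4:-→d5:-→d6:-→d7:-→d8:-→d9:-→d10:-→d11:-→d12:-→d13:-→d14:H2→d15:-→d16:H2→d17:-→d18:-→d19:-→d20:-→d21:-→d22:-→d23:-→d24:-→d25:-→d26:-→d27:-→d28:H4  best=H4
  ? 90.153.56.75  path d0:-→d1:-→d2:-→d3:-→d4:-→d5:-→d6:-→d7:-→d8:-→d9:-→d10:-→d11:-→d12:-→d13:-→d14:H2→d15:-→d16:H2→d17:-→d18:-→d19:-→d20:-→d21:-→d22:-→d23:-→d24:-→d25:-→d26:-→d27:-→d28:H4  best=H4
  add 214.174.138.48/29 -> H1 at depth 29
  ? 24.119.140.225  path d0:-→d1:-  best=no-route
  add 202.0.0.0/7 -> H3 at depth 7
  ? 214.174.138.48  path d0:-→d1:-→d2:-→d3:-→d4:-→d5:-→d6:-→d7:-→d8:-→d9:-→d10:-→d11:-→d12:-→d13:-→d14:-→d15:-→d16:-→d17:-→d18:-→d19:-→d20:-→d21:-→d22:-→d23:-→d24:-→d25:-→d26:-→d27:-→d28:-→d29:H1  best=H1
  ? 202.193.219.0  path d0:-→d1:-→d2:-→d3:-→d4:-→d5:-→d6:-→d7:H3→d8:-→d9:-→d10:-→d11:-→d12:-→d13:-→d14:-→d15:-→d16:-→d17:-→d18:-→d19:-→d20:-→d21:-→d22:-→d23:-→d24:H4→d25:-  best=H4
  add 202.193.0.0/16 -> H4 at depth 16
  ? 64.99.167.65  path d0:-→d1:-→d2:-→d3:-→d4:-→d5:-→d6:-→d7:-→d8:-→d9:-→d10:-→d11:-→d12:-→d13:-→d14:-→d15:-→d16:-→d17:-→d18:-→d19:-→d20:-→d21:-→d22:-→d23:-→d24:-→d25:-→d26:-→d27:-→d28:H4  best=H4
  del 64.99.167.73/32 (clear depth 32)
  add 202.192.0.0/12 -> H4 at depth 12
  ? 90.153.56.65  path d0:-→d1:-→d2:-→d3:-→d4:-→d5:-→d6:-→d7:-→d8:-→d9:-→d10:-→d11:-→d12:-→d13:-→d14:H2→d15:-→d16:H2→d17:-→d18:-→d19:-→d20:-→d21:-→d22:-→d23:-→d24:-→d25:-→d26:-→d27:-→d28:H4  best=H4
  ? 202.193.219.0  path d0:-→d1:-→d2:-→d3:-→d4:-→d5:-→d6:-→d7:H3→d8:-→d9:-→d10:-→d11:-→d12:H4→d13:-→d14:-→d15:-→d16:H4→d17:-→d18:-→d19:-→d20:-→d21:-→d22:-→d23:-→d24:H4→d25:-  best=H4

== LOOKUPS ==
["H3","no-route","H3","H2","H4","H3","H4","H4","no-route","H1","H4","H4","H4","H4"]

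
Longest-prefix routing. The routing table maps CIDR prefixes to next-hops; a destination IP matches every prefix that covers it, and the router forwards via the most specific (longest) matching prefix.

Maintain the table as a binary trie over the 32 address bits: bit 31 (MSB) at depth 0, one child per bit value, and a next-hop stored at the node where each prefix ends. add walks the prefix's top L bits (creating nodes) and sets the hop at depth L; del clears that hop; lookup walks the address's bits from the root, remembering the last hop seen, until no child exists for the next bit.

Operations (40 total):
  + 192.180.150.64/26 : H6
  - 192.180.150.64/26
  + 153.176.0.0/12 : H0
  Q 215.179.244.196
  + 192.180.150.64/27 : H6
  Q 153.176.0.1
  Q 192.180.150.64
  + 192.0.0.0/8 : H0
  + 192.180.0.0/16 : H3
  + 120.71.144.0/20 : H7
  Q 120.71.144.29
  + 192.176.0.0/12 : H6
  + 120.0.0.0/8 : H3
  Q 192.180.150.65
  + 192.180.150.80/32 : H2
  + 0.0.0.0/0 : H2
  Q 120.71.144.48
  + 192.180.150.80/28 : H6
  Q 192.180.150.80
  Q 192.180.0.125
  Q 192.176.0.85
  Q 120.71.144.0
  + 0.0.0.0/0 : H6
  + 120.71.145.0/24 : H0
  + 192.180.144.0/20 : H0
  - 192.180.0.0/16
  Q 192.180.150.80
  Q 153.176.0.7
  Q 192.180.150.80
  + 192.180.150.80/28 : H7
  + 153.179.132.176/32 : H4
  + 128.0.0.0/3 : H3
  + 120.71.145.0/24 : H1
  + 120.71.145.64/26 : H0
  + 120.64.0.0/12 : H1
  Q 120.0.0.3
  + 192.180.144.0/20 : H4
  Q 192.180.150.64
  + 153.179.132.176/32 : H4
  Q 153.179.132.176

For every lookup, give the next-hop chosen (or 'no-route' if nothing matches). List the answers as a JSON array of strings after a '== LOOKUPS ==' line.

Process each operation:
  add 192.180.150.64/26 -> H6 at depth 26
  del 192.180.150.64/26 (clear depth 26)
  add 153.176.0.0/12 -> H0 at depth 12
  lookup 215.179.244.196: bits 110 walk d0:-→d1:-→d2:-→d3:- -> no-route
  add 192.180.150.64/27 -> H6 at depth 27
  lookup 153.176.0.1: bits 100110011011 walk d0:-→d1:-→d2:-→d3:-→d4:-→d5:-→d6:-→d7:-→d8:-→d9:-→d10:-→d11:-→d12:H0 -> H0
  lookup 192.180.150.64: bits 110000001011010010010110010 walk d0:-→d1:-→d2:-→d3:-→d4:-→d5:-→d6:-→d7:-→d8:-→d9:-→d10:-→d11:-→d12:-→d13:-→d14:-→d15:-→d16:-→d17:-→d18:-→d19:-→d20:-→d21:-→d22:-→d23:-→d24:-→d25:-→d26:-→d27:H6 -> H6
  add 192.0.0.0/8 -> H0 at depth 8
  add 192.180.0.0/16 -> H3 at depth 16
  add 120.71.144.0/20 -> H7 at depth 20
  lookup 120.71.144.29: bits 01111000010001111001 walk d0:-→d1:-→d2:-→d3:-→d4:-→d5:-→d6:-→d7:-→d8:-→d9:-→d10:-→d11:-→d12:-→d13:-→d14:-→d15:-→d16:-→d17:-→d18:-→d19:-→d20:H7 -> H7
  add 192.176.0.0/12 -> H6 at depth 12
  add 120.0.0.0/8 -> H3 at depth 8
  lookup 192.180.150.65: bits 110000001011010010010110010 walk d0:-→d1:-→d2:-→d3:-→d4:-→d5:-→d6:-→d7:-→d8:H0→d9:-→d10:-→d11:-→d12:H6→d13:-→d14:-→d15:-→d16:H3→d17:-→d18:-→d19:-→d20:-→d21:-→d22:-→d23:-→d24:-→d25:-→d26:-→d27:H6 -> H6
  add 192.180.150.80/32 -> H2 at depth 32
  add 0.0.0.0/0 -> H2 at depth 0
  lookup 120.71.144.48: bits 01111000010001111001 walk d0:H2→d1:-→d2:-→d3:-→d4:-→d5:-→d6:-→d7:-→d8:H3→d9:-→d10:-→d11:-→d12:-→d13:-→d14:-→d15:-→d16:-→d17:-→d18:-→d19:-→d20:H7 -> H7
  add 192.180.150.80/28 -> H6 at depth 28
  lookup 192.180.150.80: bits 11000000101101001001011001010000 walk d0:H2→d1:-→d2:-→d3:-→d4:-→d5:-→d6:-→d7:-→d8:H0→d9:-→d10:-→d11:-→d12:H6→d13:-→d14:-→d15:-→d16:H3→d17:-→d18:-→d19:-→d20:-→d21:-→d22:-→d23:-→d24:-→d25:-→d26:-→d27:H6→d28:H6→d29:-→d30:-→d31:-→d32:H2 -> H2
  lookup 192.180.0.125: bits 1100000010110100 walk d0:H2→d1:-→d2:-→d3:-→d4:-→d5:-→d6:-→d7:-→d8:H0→d9:-→d10:-→d11:-→d12:H6→d13:-→d14:-→d15:-→d16:H3 -> H3
  lookup 192.176.0.85: bits 1100000010110 walk d0:H2→d1:-→d2:-→d3:-→d4:-→d5:-→d6:-→d7:-→d8:H0→d9:-→d10:-→d11:-→d12:H6→d13:- -> H6
  lookup 120.71.144.0: bits 01111000010001111001 walk d0:H2→d1:-→d2:-→d3:-→d4:-→d5:-→d6:-→d7:-→d8:H3→d9:-→d10:-→d11:-→d12:-→d13:-→d14:-→d15:-→d16:-→d17:-→d18:-→d19:-→d20:H7 -> H7
  add 0.0.0.0/0 -> H6 at depth 0
  add 120.71.145.0/24 -> H0 at depth 24
  add 192.180.144.0/20 -> H0 at depth 20
  del 192.180.0.0/16 (clear depth 16)
  lookup 192.180.150.80: bits 11000000101101001001011001010000 walk d0:H6→d1:-→d2:-→d3:-→d4:-→d5:-→d6:-→d7:-→d8:H0→d9:-→d10:-→d11:-→d12:H6→d13:-→d14:-→d15:-→d16:-→d17:-→d18:-→d19:-→d20:H0→d21:-→d22:-→d23:-→d24:-→d25:-→d26:-→d27:H6→d28:H6→d29:-→d30:-→d31:-→d32:H2 -> H2
  lookup 153.176.0.7: bits 100110011011 walk d0:H6→d1:-→d2:-→d3:-→d4:-→d5:-→d6:-→d7:-→d8:-→d9:-→d10:-→d11:-→d12:H0 -> H0
  lookup 192.180.150.80: bits 11000000101101001001011001010000 walk d0:H6→d1:-→d2:-→d3:-→d4:-→d5:-→d6:-→d7:-→d8:H0→d9:-→d10:-→d11:-→d12:H6→d13:-→d14:-→d15:-→d16:-→d17:-→d18:-→d19:-→d20:H0→d21:-→d22:-→d23:-→d24:-→d25:-→d26:-→d27:H6→d28:H6→d29:-→d30:-→d31:-→d32:H2 -> H2
  add 192.180.150.80/28 -> H7 at depth 28
  add 153.179.132.176/32 -> H4 at depth 32
  add 128.0.0.0/3 -> H3 at depth 3
  add 120.71.145.0/24 -> H1 at depth 24
  add 120.71.145.64/26 -> H0 at depth 26
  add 120.64.0.0/12 -> H1 at depth 12
  lookup 120.0.0.3: bits 011110000 walk d0:H6→d1:-→d2:-→d3:-→d4:-→d5:-→d6:-→d7:-→d8:H3→d9:- -> H3
  add 192.180.144.0/20 -> H4 at depth 20
  lookup 192.180.150.64: bits 110000001011010010010110010 walk d0:H6→d1:-→d2:-→d3:-→d4:-→d5:-→d6:-→d7:-→d8:H0→d9:-→d10:-→d11:-→d12:H6→d13:-→d14:-→d15:-→d16:-→d17:-→d18:-→d19:-→d20:H4→d21:-→d22:-→d23:-→d24:-→d25:-→d26:-→d27:H6 -> H6
  add 153.179.132.176/32 -> H4 at depth 32
  lookup 153.179.132.176: bits 10011001101100111000010010110000 walk d0:H6→d1:-→d2:-→d3:H3→d4:-→d5:-→d6:-→d7:-→d8:-→d9:-→d10:-→d11:-→d12:H0→d13:-→d14:-→d15:-→d16:-→d17:-→d18:-→d19:-→d20:-→d21:-→d22:-→d23:-→d24:-→d25:-→d26:-→d27:-→d28:-→d29:-→d30:-→d31:-→d32:H4 -> H4

== LOOKUPS ==
["no-route","H0","H6","H7","H6","H7","H2","H3","H6","H7","H2","H0","H2","H3","H6","H4"]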